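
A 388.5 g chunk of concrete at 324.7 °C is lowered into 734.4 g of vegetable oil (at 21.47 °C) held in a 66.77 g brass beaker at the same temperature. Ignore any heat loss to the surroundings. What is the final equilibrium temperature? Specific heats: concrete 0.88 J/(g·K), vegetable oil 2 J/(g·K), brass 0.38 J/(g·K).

Conservation of energy gives ΣQ = 0:
388.5*0.88*(T − 324.7) + 734.4*2*(T − 21.47) + 66.77*0.38*(T − 21.47) = 0
1836.1 T = 143088
T ≈ 77.93 °C

T_f ≈ 77.9 °C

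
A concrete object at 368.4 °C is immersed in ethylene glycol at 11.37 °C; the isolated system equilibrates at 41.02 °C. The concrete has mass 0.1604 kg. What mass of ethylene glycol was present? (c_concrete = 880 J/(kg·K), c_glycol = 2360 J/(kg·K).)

m ≈ 0.66 kg

Heat lost by the concrete = heat gained by the glycol:
0.1604×880×(368.4 − 41.02) = m×2360×(41.02 − 11.37)
69974 m = 46210  ⇒  m ≈ 0.6604 kg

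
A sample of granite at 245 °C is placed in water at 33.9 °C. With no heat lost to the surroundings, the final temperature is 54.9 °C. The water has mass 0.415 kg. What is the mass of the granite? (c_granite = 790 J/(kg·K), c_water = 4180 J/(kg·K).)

Heat lost by the granite = heat gained by the water:
m×790×(245 − 54.9) = 0.415×4180×(54.9 − 33.9)
150179 m = 36429  ⇒  m ≈ 0.2426 kg

m ≈ 0.243 kg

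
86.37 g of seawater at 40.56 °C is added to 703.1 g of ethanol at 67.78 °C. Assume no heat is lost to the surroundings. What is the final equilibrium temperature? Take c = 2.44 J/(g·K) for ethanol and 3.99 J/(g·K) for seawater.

T_f ≈ 63.2 °C

T_f is the heat-capacity-weighted average of the initial temperatures:
T_f = (1715.6×67.78 + 344.62×40.56) / (1715.6 + 344.62)
    = 130259 / 2060.2 ≈ 63.23 °C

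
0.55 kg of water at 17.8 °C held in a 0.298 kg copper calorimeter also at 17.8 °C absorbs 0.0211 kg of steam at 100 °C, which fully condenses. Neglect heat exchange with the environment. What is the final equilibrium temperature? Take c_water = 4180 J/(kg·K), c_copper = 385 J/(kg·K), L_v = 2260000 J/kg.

Setting the total heat transfer to zero:
condense steam: −0.0211×2260000 = −47686
  condensed water 100 °C→T: 88.2(T − 100)
  water warms: 0.55×4180×(T − 17.8) = 2299(T − 17.8)
  copper cup: 0.298×385×(T − 17.8) = 114.73(T − 17.8)
2501.9 T = 47686 + 8819.8 + 42964 = 99470
T ≈ 39.76 °C, under the boiling point, so the assumption holds.

T_f ≈ 39.8 °C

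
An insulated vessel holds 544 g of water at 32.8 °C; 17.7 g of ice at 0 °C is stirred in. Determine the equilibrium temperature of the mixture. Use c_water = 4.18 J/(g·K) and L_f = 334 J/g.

Energy conservation, ΣQ = 0:
melt ice: 17.7·334 = 5911.8; warm the meltwater: 73.99 T; water: 2273.9(T − 32.8)
2347.9 T = 74585 − 5911.8 = 68673
T ≈ 29.25 °C. Since T > 0 °C, the all-ice-melts assumption holds.

T_f ≈ 29.2 °C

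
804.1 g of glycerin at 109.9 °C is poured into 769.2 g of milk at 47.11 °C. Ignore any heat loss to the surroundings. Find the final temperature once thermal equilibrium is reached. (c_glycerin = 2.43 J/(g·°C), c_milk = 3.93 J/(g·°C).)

T_f ≈ 71.8 °C

Heat lost by the glycerin equals heat gained by the milk:
804.1·2.43·(109.9 − T) = 769.2·3.93·(T − 47.11)
1954(109.9 − T) = 3023(T − 47.11)
4976.9 T = 357152  ⇒  T ≈ 71.76 °C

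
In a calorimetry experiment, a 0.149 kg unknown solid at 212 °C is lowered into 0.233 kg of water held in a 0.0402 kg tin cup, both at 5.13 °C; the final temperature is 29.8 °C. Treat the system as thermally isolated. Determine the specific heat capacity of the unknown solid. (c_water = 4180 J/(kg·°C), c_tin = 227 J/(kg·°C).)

Heat gained plus heat lost sum to zero:
0.149×c×(29.8 − 212) + 0.233×4180×(29.8 − 5.13) + 0.0402×227×(29.8 − 5.13) = 0
-27.15 c = -24252
c = -24252/-27.15 ≈ 893.3 J/(kg·°C)

c ≈ 893 J/(kg·°C)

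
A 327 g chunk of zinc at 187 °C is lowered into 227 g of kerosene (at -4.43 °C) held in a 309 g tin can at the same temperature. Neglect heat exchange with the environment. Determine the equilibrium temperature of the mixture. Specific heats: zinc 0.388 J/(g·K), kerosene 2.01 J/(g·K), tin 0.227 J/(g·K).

With ΣQ=0 the equilibrium temperature is the m·c-weighted mean:
T_f = (126.88·187 + 456.27·(-4.43) + 70.14·(-4.43)) / (126.88 + 456.27 + 70.14)
    = 21394 / 653.29 ≈ 32.75 °C

T_f ≈ 32.7 °C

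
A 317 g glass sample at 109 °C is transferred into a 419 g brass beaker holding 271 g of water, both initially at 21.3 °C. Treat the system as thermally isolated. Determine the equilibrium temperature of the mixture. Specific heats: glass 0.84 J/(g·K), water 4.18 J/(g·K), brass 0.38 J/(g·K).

T_f ≈ 36.3 °C

Let T be the final temperature. ΣQ_i = 0:
317*0.84*(T − 109) + 271*4.18*(T − 21.3) + 419*0.38*(T − 21.3) = 0
266.28(T − 109) + 1132.8(T − 21.3) + 159.22(T − 21.3) = 0
1558.3 T = 56544
T ≈ 36.29 °C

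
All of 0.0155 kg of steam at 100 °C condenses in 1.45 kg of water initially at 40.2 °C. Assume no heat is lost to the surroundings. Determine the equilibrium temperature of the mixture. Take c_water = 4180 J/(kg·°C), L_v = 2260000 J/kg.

T_f ≈ 46.6 °C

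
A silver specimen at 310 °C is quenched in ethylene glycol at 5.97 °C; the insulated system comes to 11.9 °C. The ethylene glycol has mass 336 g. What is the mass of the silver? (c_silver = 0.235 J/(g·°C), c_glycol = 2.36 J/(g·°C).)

m ≈ 67.1 g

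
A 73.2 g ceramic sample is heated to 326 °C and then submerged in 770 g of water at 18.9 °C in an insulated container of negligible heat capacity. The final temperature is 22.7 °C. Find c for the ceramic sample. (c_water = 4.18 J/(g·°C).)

Energy conservation, ΣQ = 0:
73.2×c×(22.7 − 326) + 770×4.18×(22.7 − 18.9) = 0
-22202 c = -12231
c = -12231/-22202 ≈ 0.5509 J/(g·°C)

c ≈ 0.551 J/(g·°C)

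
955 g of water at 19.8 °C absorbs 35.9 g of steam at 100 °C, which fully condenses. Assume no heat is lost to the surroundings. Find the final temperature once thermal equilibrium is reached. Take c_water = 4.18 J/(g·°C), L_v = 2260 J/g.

T_f ≈ 42.3 °C

Sum of m c ΔT and latent-heat terms is zero:
latent heat released on condensation: 35.9·2260 = 81134; condensate cools 100→T: 35.9·4.18·(T − 100) = 150.06(T − 100); original water: 3991.9(T − 19.8)
4142 T = 81134 + 15006 + 79040 = 175180
T ≈ 42.29 °C (< 100 °C, so full condensation is consistent).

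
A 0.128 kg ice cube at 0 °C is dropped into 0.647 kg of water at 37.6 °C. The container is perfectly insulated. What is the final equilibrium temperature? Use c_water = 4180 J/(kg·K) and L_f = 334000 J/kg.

T_f ≈ 18.2 °C

Setting the total heat transfer to zero:
latent heat to melt: 0.128×334000 = 42752; warm the meltwater: 535.04 T; water: 2704.5(T − 37.6)
3239.5 T = 101688 − 42752 = 58936
T ≈ 18.19 °C. Since T > 0 °C, the all-ice-melts assumption holds.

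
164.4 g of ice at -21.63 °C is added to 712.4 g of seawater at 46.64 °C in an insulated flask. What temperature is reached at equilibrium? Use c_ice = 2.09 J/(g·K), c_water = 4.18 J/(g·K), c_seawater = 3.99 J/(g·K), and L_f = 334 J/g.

T_f ≈ 19.9 °C

Let T be the final temperature. ΣQ_i = 0:
warm ice to 0 °C: 164.4·2.09·(0 − (-21.63)) = 7432; fusion: m_ice L_f = 164.4·334 = 54910; meltwater 0→T: 164.4·4.18·T = 687.19 T; seawater: 2842.5(T − 46.64)
3529.7 T = 132573 − 62342 = 70231
T ≈ 19.90 °C. Since T > 0 °C, the all-ice-melts assumption holds.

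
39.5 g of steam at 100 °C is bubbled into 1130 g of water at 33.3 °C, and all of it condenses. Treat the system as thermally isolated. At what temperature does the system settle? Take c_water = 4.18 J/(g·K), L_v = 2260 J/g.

Setting the total heat transfer to zero:
steam→water at 100 °C releases m L_v = 39.5×2260 = 89270
  condensate cools 100→T: 39.5×4.18×(T − 100) = 165.11(T − 100)
  original water: 4723.4(T − 33.3)
4888.5 T = 89270 + 16511 + 157289 = 263070
T ≈ 53.81 °C, under the boiling point, so the assumption holds.

T_f ≈ 53.8 °C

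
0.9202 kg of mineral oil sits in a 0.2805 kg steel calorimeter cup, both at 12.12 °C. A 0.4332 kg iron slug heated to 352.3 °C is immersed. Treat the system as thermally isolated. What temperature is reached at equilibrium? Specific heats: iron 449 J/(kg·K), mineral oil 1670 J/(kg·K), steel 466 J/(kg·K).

Net heat exchanged in the isolated system is zero:
0.4332*449*(T − 352.3) + 0.9202*1670*(T − 12.12) + 0.2805*466*(T − 12.12) = 0
194.51(T − 352.3) + 1536.7(T − 12.12) + 130.71(T − 12.12) = 0
(194.51 + 1536.7 + 130.71) T = 194.51*352.3 + 1536.7*12.12 + 130.71*12.12
T = 88734/1862 ≈ 47.66 °C

T_f ≈ 47.7 °C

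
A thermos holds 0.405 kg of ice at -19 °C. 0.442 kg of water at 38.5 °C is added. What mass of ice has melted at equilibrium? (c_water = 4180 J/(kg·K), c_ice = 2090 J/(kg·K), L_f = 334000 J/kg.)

m_melted ≈ 0.165 kg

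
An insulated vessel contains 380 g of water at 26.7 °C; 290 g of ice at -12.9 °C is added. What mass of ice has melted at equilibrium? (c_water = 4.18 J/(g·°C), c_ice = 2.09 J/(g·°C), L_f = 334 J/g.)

Heat available from the water dropping to 0 °C: 380·4.18·26.7 = 42410 J.
Warming the ice to 0 °C takes 290·2.09·12.9 = 7818.7 J, leaving 34592 J for melting.
To melt every bit of ice: 290·334 = 96860 J.
34592 J < 96860 J, so only part of the ice melts and the system sits at 0 °C.
Mass melted = 34592/334 ≈ 103.6 g.

m_melted ≈ 104 g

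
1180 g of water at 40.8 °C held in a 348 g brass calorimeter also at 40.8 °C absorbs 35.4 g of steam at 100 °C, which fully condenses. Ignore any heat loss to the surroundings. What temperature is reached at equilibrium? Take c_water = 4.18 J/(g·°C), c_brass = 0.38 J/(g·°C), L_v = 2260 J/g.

Let T be the final temperature. ΣQ_i = 0:
condense steam: −35.4×2260 = −80004; condensate cools 100→T: 35.4×4.18×(T − 100) = 147.97(T − 100); water warms: 1180×4.18×(T − 40.8) = 4932.4(T − 40.8); brass cup: 348×0.38×(T − 40.8) = 132.24(T − 40.8)
5212.6 T = 80004 + 14797 + 206637 = 301439
T ≈ 57.83 °C — below 100 °C, confirming all the steam condensed.

T_f ≈ 57.8 °C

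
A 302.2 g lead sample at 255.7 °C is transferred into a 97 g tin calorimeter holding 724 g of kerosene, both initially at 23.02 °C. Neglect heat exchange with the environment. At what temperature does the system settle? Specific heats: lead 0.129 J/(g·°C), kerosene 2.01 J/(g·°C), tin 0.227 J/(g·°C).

Energy conservation, ΣQ = 0:
302.2·0.129·(T − 255.7) + 724·2.01·(T − 23.02) + 97·0.227·(T − 23.02) = 0
38.98(T − 255.7) + 1455.2(T − 23.02) + 22.02(T − 23.02) = 0
(38.98 + 1455.2 + 22.02) T = 38.98·255.7 + 1455.2·23.02 + 22.02·23.02
T = 43975/1516.2 ≈ 29.00 °C

T_f ≈ 29.0 °C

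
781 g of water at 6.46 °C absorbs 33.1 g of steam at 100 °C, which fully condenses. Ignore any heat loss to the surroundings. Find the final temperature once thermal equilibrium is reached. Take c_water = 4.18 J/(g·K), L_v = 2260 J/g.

T_f ≈ 32.2 °C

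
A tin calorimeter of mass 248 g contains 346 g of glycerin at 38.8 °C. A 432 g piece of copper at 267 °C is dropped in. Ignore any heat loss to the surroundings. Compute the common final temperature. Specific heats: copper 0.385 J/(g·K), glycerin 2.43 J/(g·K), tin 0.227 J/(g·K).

T_f ≈ 74.5 °C

Taking heat into each body as positive, Σ m c ΔT = 0:
432×0.385×(T − 267) + 346×2.43×(T − 38.8) + 248×0.227×(T − 38.8) = 0
1063.4 T = 79214
T = 79214/1063.4 ≈ 74.49 °C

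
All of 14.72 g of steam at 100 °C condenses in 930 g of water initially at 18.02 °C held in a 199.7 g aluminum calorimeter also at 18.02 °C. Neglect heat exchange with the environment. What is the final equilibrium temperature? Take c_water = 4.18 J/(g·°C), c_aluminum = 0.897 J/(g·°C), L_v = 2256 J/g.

Sum of m c ΔT and latent-heat terms is zero:
latent heat released on condensation: 14.72·2256 = 33208; condensed water 100 °C→T: 61.53(T − 100); water warms: 930·4.18·(T − 18.02) = 3887.4(T − 18.02); cup: 179.13(T − 18.02)
4128.1 T = 33208 + 6153 + 73279 = 112640
T ≈ 27.29 °C, under the boiling point, so the assumption holds.

T_f ≈ 27.3 °C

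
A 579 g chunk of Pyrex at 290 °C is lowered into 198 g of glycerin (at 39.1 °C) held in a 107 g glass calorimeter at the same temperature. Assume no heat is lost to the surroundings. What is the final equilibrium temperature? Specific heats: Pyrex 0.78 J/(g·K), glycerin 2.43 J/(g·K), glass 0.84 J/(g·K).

With ΣQ=0 the equilibrium temperature is the m·c-weighted mean:
T_f = (451.62×290 + 481.14×39.1 + 89.88×39.1) / (451.62 + 481.14 + 89.88)
    = 153297 / 1022.6 ≈ 149.90 °C

T_f ≈ 149.9 °C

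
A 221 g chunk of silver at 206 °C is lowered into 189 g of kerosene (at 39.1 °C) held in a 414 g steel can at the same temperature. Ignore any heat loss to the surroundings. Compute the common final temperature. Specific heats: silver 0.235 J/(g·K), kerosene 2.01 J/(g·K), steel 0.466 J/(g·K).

T_f ≈ 53.0 °C

Net heat exchanged in the isolated system is zero:
221×0.235×(T − 206) + 189×2.01×(T − 39.1) + 414×0.466×(T − 39.1) = 0
(51.93 + 379.89 + 192.92) T = 51.93×206 + 379.89×39.1 + 192.92×39.1
T = 33096/624.75 ≈ 52.97 °C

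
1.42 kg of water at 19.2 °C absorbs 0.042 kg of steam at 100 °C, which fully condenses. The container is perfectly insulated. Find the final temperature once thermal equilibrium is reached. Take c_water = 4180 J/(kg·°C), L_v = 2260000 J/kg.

Let T be the final temperature. ΣQ_i = 0:
condense steam: −0.042×2260000 = −94920
  condensate cools 100→T: 0.042×4180×(T − 100) = 175.56(T − 100)
  water warms: 1.42×4180×(T − 19.2) = 5935.6(T − 19.2)
6111.2 T = 94920 + 17556 + 113964 = 226440
T ≈ 37.05 °C, under the boiling point, so the assumption holds.

T_f ≈ 37.1 °C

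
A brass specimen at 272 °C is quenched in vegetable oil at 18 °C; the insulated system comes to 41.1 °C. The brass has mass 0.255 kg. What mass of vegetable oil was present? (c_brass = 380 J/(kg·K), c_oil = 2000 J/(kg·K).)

Heat gained plus heat lost sum to zero:
0.255×380×(41.1 − 272) + m×2000×(41.1 − 18) = 0
46200 m = 22374
m = 22374/46200 ≈ 0.4843 kg

m ≈ 0.484 kg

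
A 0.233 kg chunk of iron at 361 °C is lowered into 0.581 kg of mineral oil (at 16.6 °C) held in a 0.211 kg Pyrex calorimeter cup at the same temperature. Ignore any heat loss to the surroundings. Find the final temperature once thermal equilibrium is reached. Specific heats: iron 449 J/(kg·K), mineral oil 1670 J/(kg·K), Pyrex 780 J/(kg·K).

Net heat exchanged in the isolated system is zero:
0.233*449*(T − 361) + 0.581*1670*(T − 16.6) + 0.211*780*(T − 16.6) = 0
104.62(T − 361) + 970.27(T − 16.6) + 164.58(T − 16.6) = 0
(104.62 + 970.27 + 164.58) T = 104.62*361 + 970.27*16.6 + 164.58*16.6
T ≈ 45.67 °C

T_f ≈ 45.7 °C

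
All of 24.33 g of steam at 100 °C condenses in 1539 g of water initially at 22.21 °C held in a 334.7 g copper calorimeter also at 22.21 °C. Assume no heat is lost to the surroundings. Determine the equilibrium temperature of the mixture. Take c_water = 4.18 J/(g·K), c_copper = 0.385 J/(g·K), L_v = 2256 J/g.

T_f ≈ 31.6 °C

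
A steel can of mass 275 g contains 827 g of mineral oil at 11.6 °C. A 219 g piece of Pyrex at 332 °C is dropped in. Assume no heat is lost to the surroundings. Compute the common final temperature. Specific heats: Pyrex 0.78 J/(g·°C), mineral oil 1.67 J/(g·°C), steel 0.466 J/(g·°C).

T_f ≈ 44.2 °C

Setting the total heat transfer to zero:
219*0.78*(T − 332) + 827*1.67*(T − 11.6) + 275*0.466*(T − 11.6) = 0
170.82(T − 332) + 1381.1(T − 11.6) + 128.15(T − 11.6) = 0
(170.82 + 1381.1 + 128.15) T = 170.82*332 + 1381.1*11.6 + 128.15*11.6
T = 74219/1680.1 ≈ 44.18 °C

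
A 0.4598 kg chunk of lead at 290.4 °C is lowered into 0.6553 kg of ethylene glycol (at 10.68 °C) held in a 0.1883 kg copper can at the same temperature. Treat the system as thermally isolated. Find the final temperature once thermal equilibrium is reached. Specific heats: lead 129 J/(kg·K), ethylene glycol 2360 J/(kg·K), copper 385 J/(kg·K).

T_f ≈ 20.6 °C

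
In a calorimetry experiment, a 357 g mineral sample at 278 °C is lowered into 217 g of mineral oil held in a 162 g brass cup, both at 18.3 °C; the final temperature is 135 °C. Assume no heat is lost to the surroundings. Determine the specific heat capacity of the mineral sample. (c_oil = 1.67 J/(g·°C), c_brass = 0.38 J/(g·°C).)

Conservation of energy gives ΣQ = 0:
357·c·(135 − 278) + 217·1.67·(135 − 18.3) + 162·0.38·(135 − 18.3) = 0
-51051 c = -49475
c = -49475/-51051 ≈ 0.9691 J/(g·°C)

c ≈ 0.969 J/(g·°C)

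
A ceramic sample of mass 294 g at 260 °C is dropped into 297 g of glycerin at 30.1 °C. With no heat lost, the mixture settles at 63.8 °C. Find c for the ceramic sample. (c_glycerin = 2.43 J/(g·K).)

Conservation of energy gives ΣQ = 0:
294·c·(63.8 − 260) + 297·2.43·(63.8 − 30.1) = 0
-57683 c = -24322
c = -24322/-57683 ≈ 0.4216 J/(g·K)

c ≈ 0.422 J/(g·K)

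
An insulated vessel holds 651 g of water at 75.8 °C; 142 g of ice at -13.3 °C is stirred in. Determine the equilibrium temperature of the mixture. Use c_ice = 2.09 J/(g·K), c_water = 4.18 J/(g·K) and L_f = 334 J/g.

Let T be the final temperature. ΣQ_i = 0:
ice -13.3→0 °C: 142·2.09·13.3 = 3947.2
  melt ice: 142·334 = 47428
  meltwater 0→T: 142·4.18·T = 593.56 T
  water: 2721.2(T − 75.8)
3314.7 T = 206265 − 51375 = 154890
T ≈ 46.73 °C. Since T > 0 °C, the all-ice-melts assumption holds.

T_f ≈ 46.7 °C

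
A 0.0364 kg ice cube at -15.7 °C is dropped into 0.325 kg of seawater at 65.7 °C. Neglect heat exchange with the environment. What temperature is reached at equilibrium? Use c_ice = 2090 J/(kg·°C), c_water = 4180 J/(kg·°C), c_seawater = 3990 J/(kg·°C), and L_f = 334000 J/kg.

T_f ≈ 49.6 °C

Energy conservation, ΣQ = 0:
ice -15.7→0 °C: 0.0364×2090×15.7 = 1194.4; latent heat to melt: 0.0364×334000 = 12158; meltwater 0→T: 0.0364×4180×T = 152.15 T; seawater: 1296.8(T − 65.7)
1448.9 T = 85196 − 13352 = 71844
T ≈ 49.59 °C. Since T > 0 °C, the all-ice-melts assumption holds.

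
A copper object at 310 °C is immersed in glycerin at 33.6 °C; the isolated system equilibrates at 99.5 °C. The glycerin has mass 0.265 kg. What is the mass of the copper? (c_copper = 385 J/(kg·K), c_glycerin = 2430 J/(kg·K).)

Net heat exchanged in the isolated system is zero:
m×385×(99.5 − 310) + 0.265×2430×(99.5 − 33.6) = 0
-81042 m = -42436
m = -42436/-81042 ≈ 0.5236 kg

m ≈ 0.524 kg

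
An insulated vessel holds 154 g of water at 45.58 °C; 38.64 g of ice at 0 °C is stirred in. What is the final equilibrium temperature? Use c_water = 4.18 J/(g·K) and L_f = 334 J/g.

T_f ≈ 20.4 °C

Sum of m c ΔT and latent-heat terms is zero:
fusion: m_ice L_f = 38.64×334 = 12906
  meltwater 0→T: 38.64×4.18×T = 161.52 T
  water: 643.72(T − 45.58)
805.24 T = 29341 − 12906 = 16435
T ≈ 20.41 °C — above 0 °C, consistent with complete melting.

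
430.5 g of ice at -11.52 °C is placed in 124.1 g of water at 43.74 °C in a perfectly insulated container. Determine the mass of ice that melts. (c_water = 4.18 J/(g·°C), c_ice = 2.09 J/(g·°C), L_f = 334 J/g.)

m_melted ≈ 36.9 g

Cooling the water to 0 °C releases 124.1×4.18×43.74 = 22690 J.
Warming the ice to 0 °C takes 430.5×2.09×11.52 = 10365 J, leaving 12325 J for melting.
Fully melting the ice requires m_ice L_f = 430.5×334 = 143787 J.
Since 12325 < 143787 J, not all the ice melts; equilibrium is at 0 °C.
m_melted×334 = 12325  ⇒  m_melted ≈ 36.9 g.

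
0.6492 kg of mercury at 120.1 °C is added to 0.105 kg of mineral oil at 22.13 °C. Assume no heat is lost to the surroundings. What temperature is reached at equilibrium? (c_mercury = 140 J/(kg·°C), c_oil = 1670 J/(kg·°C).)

T_f ≈ 55.6 °C

Net heat exchanged in the isolated system is zero:
0.6492·140·(T − 120.1) + 0.105·1670·(T − 22.13) = 0
(90.89 + 175.35) T = 90.89·120.1 + 175.35·22.13
T ≈ 55.57 °C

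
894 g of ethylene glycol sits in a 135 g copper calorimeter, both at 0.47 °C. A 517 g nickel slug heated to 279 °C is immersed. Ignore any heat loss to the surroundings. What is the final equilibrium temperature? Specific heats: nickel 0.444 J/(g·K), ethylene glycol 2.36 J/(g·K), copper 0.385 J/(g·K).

T_f ≈ 27.2 °C

Conservation of energy gives ΣQ = 0:
517·0.444·(T − 279) + 894·2.36·(T − 0.47) + 135·0.385·(T − 0.47) = 0
229.55(T − 279) + 2109.8(T − 0.47) + 51.98(T − 0.47) = 0
2391.4 T = 65060
T ≈ 27.21 °C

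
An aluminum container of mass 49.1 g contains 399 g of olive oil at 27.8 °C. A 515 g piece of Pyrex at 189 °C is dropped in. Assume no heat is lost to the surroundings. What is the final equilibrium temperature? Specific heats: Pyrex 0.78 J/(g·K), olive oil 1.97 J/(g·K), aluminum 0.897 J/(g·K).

Setting the total heat transfer to zero:
515×0.78×(T − 189) + 399×1.97×(T − 27.8) + 49.1×0.897×(T − 27.8) = 0
401.7(T − 189) + 786.03(T − 27.8) + 44.04(T − 27.8) = 0
1231.8 T = 98997
T = 98997 / 1231.8 = 80.4 °C

T_f ≈ 80.4 °C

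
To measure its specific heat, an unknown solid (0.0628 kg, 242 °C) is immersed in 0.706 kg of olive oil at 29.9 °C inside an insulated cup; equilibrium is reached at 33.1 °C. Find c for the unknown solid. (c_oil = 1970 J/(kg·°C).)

c ≈ 339 J/(kg·°C)

m_s c (T_s − T_f) = m_oil c_oil (T_f − T_0):
0.0628·c·(242 − 33.1) = 0.706·1970·(33.1 − 29.9)
13.12 c = 4450.6  ⇒  c ≈ 339.3 J/(kg·°C)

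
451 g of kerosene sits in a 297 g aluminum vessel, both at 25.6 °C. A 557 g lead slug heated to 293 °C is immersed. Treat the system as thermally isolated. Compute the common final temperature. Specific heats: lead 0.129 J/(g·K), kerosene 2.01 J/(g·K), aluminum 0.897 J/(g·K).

Taking heat into each body as positive, Σ m c ΔT = 0:
557*0.129*(T − 293) + 451*2.01*(T − 25.6) + 297*0.897*(T − 25.6) = 0
71.85(T − 293) + 906.51(T − 25.6) + 266.41(T − 25.6) = 0
1244.8 T = 51080
T ≈ 41.04 °C

T_f ≈ 41.0 °C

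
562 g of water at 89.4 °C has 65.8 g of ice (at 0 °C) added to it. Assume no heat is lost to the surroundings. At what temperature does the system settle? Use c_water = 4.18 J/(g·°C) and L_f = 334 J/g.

T_f ≈ 71.7 °C

Heat gained plus heat lost sum to zero:
latent heat to melt: 65.8·334 = 21977; warm the meltwater: 275.04 T; water cools: 562·4.18·(T − 89.4) = 2349.2(T − 89.4)
2624.2 T = 210015 − 21977 = 188038
T ≈ 71.66 °C. Since T > 0 °C, the all-ice-melts assumption holds.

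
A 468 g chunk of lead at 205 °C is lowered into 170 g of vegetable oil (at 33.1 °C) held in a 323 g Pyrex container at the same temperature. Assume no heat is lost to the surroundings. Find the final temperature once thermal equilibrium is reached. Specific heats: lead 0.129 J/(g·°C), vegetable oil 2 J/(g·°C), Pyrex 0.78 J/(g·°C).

T_f ≈ 49.0 °C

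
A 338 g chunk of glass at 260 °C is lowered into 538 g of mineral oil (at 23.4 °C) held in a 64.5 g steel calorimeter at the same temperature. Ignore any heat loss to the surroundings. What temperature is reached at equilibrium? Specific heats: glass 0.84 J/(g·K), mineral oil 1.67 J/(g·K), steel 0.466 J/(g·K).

T_f ≈ 78.8 °C

Energy conservation, ΣQ = 0:
338*0.84*(T − 260) + 538*1.67*(T − 23.4) + 64.5*0.466*(T − 23.4) = 0
1212.4 T = 95546
T = 95546 / 1212.4 = 78.8 °C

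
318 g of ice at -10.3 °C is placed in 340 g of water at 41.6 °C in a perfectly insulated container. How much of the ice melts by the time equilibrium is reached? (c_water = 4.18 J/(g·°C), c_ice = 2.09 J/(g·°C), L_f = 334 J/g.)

m_melted ≈ 157 g

Cooling the water to 0 °C releases 340·4.18·41.6 = 59122 J.
Of that, 318·2.09·10.3 = 6845.6 J goes to bring the ice to 0 °C, leaving 52276 J.
Melting all 318 g of ice would need 318·334 = 106212 J.
That's not enough to melt it all — equilibrium is at 0 °C with ice remaining.
m_melted·334 = 52276  ⇒  m_melted ≈ 156.5 g.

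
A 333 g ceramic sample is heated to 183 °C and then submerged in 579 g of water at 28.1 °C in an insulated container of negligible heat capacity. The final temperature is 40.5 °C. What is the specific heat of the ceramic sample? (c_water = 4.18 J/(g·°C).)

c ≈ 0.632 J/(g·°C)

m_s c (T_s − T_f) = m_water c_water (T_f − T_0):
333·c·(183 − 40.5) = 579·4.18·(40.5 − 28.1)
47452 c = 30011  ⇒  c ≈ 0.6324 J/(g·°C)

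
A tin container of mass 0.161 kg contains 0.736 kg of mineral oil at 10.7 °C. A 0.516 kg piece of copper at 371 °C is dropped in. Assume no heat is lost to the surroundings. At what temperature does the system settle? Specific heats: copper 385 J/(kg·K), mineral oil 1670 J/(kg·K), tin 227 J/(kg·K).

Let T be the final temperature. ΣQ_i = 0:
0.516*385*(T − 371) + 0.736*1670*(T − 10.7) + 0.161*227*(T − 10.7) = 0
1464.3 T = 87245
T = 87245 / 1464.3 = 59.6 °C

T_f ≈ 59.6 °C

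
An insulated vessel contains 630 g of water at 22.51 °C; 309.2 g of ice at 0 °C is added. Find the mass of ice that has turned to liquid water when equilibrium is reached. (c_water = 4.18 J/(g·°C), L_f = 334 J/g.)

Heat available from the water dropping to 0 °C: 630×4.18×22.51 = 59278 J.
To melt every bit of ice: 309.2×334 = 103273 J.
Since 59278 < 103273 J, not all the ice melts; equilibrium is at 0 °C.
m_melt = 59278 / L_f = 177.5 g.

m_melted ≈ 177 g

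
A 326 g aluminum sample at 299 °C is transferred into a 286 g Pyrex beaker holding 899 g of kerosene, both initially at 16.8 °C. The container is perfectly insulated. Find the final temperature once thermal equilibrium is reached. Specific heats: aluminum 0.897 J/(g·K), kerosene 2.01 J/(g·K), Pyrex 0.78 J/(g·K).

T_f ≈ 52.3 °C

Let T be the final temperature. ΣQ_i = 0:
326·0.897·(T − 299) + 899·2.01·(T − 16.8) + 286·0.78·(T − 16.8) = 0
2322.5 T = 121539
T = 121539 / 2322.5 = 52.3 °C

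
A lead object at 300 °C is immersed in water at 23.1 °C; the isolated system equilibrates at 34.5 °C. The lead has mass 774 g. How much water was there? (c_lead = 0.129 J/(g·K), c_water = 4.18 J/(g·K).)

Conservation of energy gives ΣQ = 0:
774·0.129·(34.5 − 300) + m·4.18·(34.5 − 23.1) = 0
47.65 m = 26509
m = 26509/47.65 ≈ 556.3 g

m ≈ 556 g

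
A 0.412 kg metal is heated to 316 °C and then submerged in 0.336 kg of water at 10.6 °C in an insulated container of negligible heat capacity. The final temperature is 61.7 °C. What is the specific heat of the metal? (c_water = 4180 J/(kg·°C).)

Let T be the final temperature. ΣQ_i = 0:
0.412·c·(61.7 − 316) + 0.336·4180·(61.7 − 10.6) = 0
-104.77 c = -71769
c = -71769/-104.77 ≈ 685 J/(kg·°C)

c ≈ 685 J/(kg·°C)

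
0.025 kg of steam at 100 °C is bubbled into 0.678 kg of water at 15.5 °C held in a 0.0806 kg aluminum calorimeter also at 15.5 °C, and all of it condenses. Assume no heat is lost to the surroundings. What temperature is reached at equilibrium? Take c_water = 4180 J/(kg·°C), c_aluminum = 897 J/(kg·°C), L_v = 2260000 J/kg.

T_f ≈ 37.2 °C

Energy conservation, ΣQ = 0:
latent heat released on condensation: 0.025×2260000 = 56500; condensate cools 100→T: 0.025×4180×(T − 100) = 104.5(T − 100); water warms: 0.678×4180×(T − 15.5) = 2834(T − 15.5); cup: 72.3(T − 15.5)
3010.8 T = 56500 + 10450 + 45048 = 111998
T ≈ 37.20 °C, under the boiling point, so the assumption holds.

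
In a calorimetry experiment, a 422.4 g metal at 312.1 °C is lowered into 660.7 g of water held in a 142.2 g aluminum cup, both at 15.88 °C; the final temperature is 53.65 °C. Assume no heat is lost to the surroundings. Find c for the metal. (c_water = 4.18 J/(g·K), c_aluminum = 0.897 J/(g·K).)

Heat gained plus heat lost sum to zero:
422.4·c·(53.65 − 312.1) + 660.7·4.18·(53.65 − 15.88) + 142.2·0.897·(53.65 − 15.88) = 0
-109169 c = -109128
c = -109128/-109169 ≈ 0.9996 J/(g·K)

c ≈ 1 J/(g·K)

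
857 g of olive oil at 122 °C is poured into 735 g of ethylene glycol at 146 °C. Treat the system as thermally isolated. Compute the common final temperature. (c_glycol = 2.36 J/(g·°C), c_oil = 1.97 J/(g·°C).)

T_f ≈ 134.2 °C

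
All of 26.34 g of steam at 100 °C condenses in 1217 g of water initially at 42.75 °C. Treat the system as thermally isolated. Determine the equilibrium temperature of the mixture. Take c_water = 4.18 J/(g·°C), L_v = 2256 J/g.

T_f ≈ 55.4 °C

Let T be the final temperature. ΣQ_i = 0:
steam→water at 100 °C releases m L_v = 26.34·2256 = 59423
  condensed water 100 °C→T: 110.1(T − 100)
  original water: 5087.1(T − 42.75)
5197.2 T = 59423 + 11010 + 217472 = 287905
T ≈ 55.40 °C, under the boiling point, so the assumption holds.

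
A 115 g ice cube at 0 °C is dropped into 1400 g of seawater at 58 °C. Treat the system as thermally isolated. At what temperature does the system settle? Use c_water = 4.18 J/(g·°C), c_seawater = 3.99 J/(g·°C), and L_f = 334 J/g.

Let T be the final temperature. ΣQ_i = 0:
fusion: m_ice L_f = 115·334 = 38410
  warm the meltwater: 480.7 T
  seawater cools: 1400·3.99·(T − 58) = 5586(T − 58)
6066.7 T = 323988 − 38410 = 285578
T ≈ 47.07 °C. Since T > 0 °C, the all-ice-melts assumption holds.

T_f ≈ 47.1 °C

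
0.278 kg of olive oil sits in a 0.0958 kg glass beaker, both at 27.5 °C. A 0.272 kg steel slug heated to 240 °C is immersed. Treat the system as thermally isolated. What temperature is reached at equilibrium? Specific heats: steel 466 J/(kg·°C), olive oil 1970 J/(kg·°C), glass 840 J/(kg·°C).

T_f ≈ 63.2 °C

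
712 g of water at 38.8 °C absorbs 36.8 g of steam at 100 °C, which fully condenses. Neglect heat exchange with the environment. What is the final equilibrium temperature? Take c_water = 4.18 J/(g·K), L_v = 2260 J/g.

T_f ≈ 68.4 °C

Energy balance with sensible and latent terms:
latent heat released on condensation: 36.8·2260 = 83168
  condensate cools 100→T: 36.8·4.18·(T − 100) = 153.82(T − 100)
  water warms: 712·4.18·(T − 38.8) = 2976.2(T − 38.8)
3130 T = 83168 + 15382 + 115475 = 214025
T ≈ 68.38 °C (< 100 °C, so full condensation is consistent).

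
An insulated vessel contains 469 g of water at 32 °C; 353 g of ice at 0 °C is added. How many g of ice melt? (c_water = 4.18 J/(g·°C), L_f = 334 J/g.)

m_melted ≈ 188 g

Heat available from the water dropping to 0 °C: 469·4.18·32 = 62733 J.
To melt every bit of ice: 353·334 = 117902 J.
62733 J < 117902 J, so only part of the ice melts and the system sits at 0 °C.
m_melt = 62733 / L_f = 187.8 g.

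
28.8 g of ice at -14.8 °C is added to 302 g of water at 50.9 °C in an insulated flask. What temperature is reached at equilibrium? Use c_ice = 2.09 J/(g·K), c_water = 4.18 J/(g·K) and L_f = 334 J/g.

T_f ≈ 38.9 °C

Conservation of energy gives ΣQ = 0:
ice -14.8→0 °C: 28.8·2.09·14.8 = 890.84; fusion: m_ice L_f = 28.8·334 = 9619.2; meltwater 0→T: 28.8·4.18·T = 120.38 T; water: 1262.4(T − 50.9)
1382.7 T = 64254 − 10510 = 53744
T ≈ 38.87 °C. Since T > 0 °C, the all-ice-melts assumption holds.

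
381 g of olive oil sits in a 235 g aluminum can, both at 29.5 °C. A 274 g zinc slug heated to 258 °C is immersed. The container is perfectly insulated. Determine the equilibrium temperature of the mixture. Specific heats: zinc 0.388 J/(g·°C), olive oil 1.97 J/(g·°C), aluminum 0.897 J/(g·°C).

T_f is the heat-capacity-weighted average of the initial temperatures:
T_f = (106.31·258 + 750.57·29.5 + 210.8·29.5) / (106.31 + 750.57 + 210.8)
    = 55789 / 1067.7 ≈ 52.25 °C

T_f ≈ 52.3 °C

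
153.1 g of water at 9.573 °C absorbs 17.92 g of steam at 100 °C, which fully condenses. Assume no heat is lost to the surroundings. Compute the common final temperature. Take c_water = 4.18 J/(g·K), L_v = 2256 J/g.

Conservation of energy gives ΣQ = 0:
latent heat released on condensation: 17.92×2256 = 40428
  condensed water 100 °C→T: 74.91(T − 100)
  original water: 639.96(T − 9.573)
714.86 T = 40428 + 7490.6 + 6126.3 = 54044
T ≈ 75.60 °C — below 100 °C, confirming all the steam condensed.

T_f ≈ 75.6 °C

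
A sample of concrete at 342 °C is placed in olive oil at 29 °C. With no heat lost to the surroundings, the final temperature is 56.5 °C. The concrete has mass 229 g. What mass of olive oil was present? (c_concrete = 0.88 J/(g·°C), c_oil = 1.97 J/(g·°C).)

|Q_concrete| = |Q_oil|:
229×0.88×(342 − 56.5) = m×1.97×(56.5 − 29)
54.17 m = 57534  ⇒  m ≈ 1062 g

m ≈ 1060 g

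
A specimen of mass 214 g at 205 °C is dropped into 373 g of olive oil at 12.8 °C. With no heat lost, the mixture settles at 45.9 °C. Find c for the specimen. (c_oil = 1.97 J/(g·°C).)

Setting the total heat transfer to zero:
214×c×(45.9 − 205) + 373×1.97×(45.9 − 12.8) = 0
-34047 c = -24322
c = -24322/-34047 ≈ 0.7144 J/(g·°C)

c ≈ 0.714 J/(g·°C)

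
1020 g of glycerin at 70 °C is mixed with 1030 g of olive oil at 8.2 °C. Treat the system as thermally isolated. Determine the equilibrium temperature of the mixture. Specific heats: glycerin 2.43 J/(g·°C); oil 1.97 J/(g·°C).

Set heat shed by the hot body equal to heat absorbed by the cold body:
1020×2.43×(70 − T) = 1030×1.97×(T − 8.2)
2478.6(70 − T) = 2029.1(T − 8.2)
4507.7 T = 190141  ⇒  T ≈ 42.18 °C

T_f ≈ 42.2 °C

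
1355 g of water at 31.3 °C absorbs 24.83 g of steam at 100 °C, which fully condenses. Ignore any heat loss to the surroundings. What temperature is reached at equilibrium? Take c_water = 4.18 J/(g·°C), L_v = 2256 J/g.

T_f ≈ 42.2 °C

Taking heat into each body as positive, Σ m c ΔT = 0:
latent heat released on condensation: 24.83·2256 = 56016; condensed water 100 °C→T: 103.79(T − 100); original water: 5663.9(T − 31.3)
5767.7 T = 56016 + 10379 + 177280 = 243675
T ≈ 42.25 °C (< 100 °C, so full condensation is consistent).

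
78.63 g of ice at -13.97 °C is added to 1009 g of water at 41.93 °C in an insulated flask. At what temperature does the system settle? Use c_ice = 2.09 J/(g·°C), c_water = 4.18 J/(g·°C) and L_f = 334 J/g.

Net heat exchanged in the isolated system is zero:
warm ice to 0 °C: 78.63×2.09×(0 − (-13.97)) = 2295.8
  latent heat to melt: 78.63×334 = 26262
  meltwater 0→T: 78.63×4.18×T = 328.67 T
  water: 4217.6(T − 41.93)
4546.3 T = 176845 − 28558 = 148287
T ≈ 32.62 °C. Since T > 0 °C, the all-ice-melts assumption holds.

T_f ≈ 32.6 °C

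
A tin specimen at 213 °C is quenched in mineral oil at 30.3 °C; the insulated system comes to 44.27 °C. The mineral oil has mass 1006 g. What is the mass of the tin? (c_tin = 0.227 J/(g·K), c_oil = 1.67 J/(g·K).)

m ≈ 613 g

Conservation of energy gives ΣQ = 0:
m×0.227×(44.27 − 213) + 1006×1.67×(44.27 − 30.3) = 0
-38.3 m = -23470
m = -23470/-38.3 ≈ 612.8 g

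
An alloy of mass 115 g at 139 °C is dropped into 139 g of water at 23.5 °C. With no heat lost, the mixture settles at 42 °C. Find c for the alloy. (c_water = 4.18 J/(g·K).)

c ≈ 0.964 J/(g·K)

Heat lost by the alloy = heat gained by the water:
115×c×(139 − 42) = 139×4.18×(42 − 23.5)
11155 c = 10749  ⇒  c ≈ 0.9636 J/(g·K)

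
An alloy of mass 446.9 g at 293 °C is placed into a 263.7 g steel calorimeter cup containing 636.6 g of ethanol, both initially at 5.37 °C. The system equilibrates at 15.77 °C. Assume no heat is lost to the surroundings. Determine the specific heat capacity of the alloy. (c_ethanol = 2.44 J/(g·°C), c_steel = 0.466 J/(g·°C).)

Energy conservation, ΣQ = 0:
446.9·c·(15.77 − 293) + 636.6·2.44·(15.77 − 5.37) + 263.7·0.466·(15.77 − 5.37) = 0
-123894 c = -17432
c = -17432/-123894 ≈ 0.1407 J/(g·°C)

c ≈ 0.141 J/(g·°C)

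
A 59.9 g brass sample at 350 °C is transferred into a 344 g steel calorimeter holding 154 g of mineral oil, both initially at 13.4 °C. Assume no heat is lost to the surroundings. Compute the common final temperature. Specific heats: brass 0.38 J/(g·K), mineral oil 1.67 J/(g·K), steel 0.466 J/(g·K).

Setting the total heat transfer to zero:
59.9*0.38*(T − 350) + 154*1.67*(T − 13.4) + 344*0.466*(T − 13.4) = 0
22.76(T − 350) + 257.18(T − 13.4) + 160.3(T − 13.4) = 0
440.25 T = 13561
T ≈ 30.80 °C

T_f ≈ 30.8 °C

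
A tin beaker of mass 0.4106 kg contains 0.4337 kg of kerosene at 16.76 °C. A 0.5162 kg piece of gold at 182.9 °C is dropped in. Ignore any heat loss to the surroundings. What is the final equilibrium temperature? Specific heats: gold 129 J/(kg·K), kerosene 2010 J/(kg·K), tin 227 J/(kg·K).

T_f ≈ 27.5 °C

Heat gained plus heat lost sum to zero:
0.5162*129*(T − 182.9) + 0.4337*2010*(T − 16.76) + 0.4106*227*(T − 16.76) = 0
66.59(T − 182.9) + 871.74(T − 16.76) + 93.21(T − 16.76) = 0
1031.5 T = 28352
T = 28352/1031.5 ≈ 27.49 °C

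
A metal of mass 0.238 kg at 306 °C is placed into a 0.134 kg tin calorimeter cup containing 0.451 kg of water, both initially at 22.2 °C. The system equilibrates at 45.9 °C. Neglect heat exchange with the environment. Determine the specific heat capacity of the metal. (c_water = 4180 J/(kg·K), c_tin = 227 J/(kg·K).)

Let T be the final temperature. ΣQ_i = 0:
0.238·c·(45.9 − 306) + 0.451·4180·(45.9 − 22.2) + 0.134·227·(45.9 − 22.2) = 0
-61.9 c = -45400
c = -45400/-61.9 ≈ 733.4 J/(kg·K)

c ≈ 733 J/(kg·K)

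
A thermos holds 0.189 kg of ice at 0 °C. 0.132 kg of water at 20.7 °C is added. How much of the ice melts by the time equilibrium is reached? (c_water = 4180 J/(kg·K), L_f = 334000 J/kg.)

m_melted ≈ 0.0342 kg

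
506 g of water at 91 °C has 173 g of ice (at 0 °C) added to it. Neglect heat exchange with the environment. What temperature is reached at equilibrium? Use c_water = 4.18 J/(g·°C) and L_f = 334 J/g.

T_f ≈ 47.5 °C

Sum of m c ΔT and latent-heat terms is zero:
melt ice: 173×334 = 57782
  warm the meltwater: 723.14 T
  water cools: 506×4.18×(T − 91) = 2115.1(T − 91)
2838.2 T = 192472 − 57782 = 134690
T ≈ 47.46 °C (positive, so assuming full melt was valid).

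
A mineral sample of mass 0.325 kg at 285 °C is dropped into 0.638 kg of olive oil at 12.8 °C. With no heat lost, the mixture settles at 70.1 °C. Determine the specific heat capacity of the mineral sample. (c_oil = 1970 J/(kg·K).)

Energy conservation, ΣQ = 0:
0.325·c·(70.1 − 285) + 0.638·1970·(70.1 − 12.8) = 0
-69.84 c = -72018
c = -72018/-69.84 ≈ 1031 J/(kg·K)

c ≈ 1030 J/(kg·K)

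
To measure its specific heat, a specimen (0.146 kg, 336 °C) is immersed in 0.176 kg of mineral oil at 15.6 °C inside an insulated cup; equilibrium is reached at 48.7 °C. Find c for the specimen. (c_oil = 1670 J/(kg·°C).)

m_s c (T_s − T_f) = m_oil c_oil (T_f − T_0):
0.146·c·(336 − 48.7) = 0.176·1670·(48.7 − 15.6)
41.95 c = 9728.8  ⇒  c ≈ 231.9 J/(kg·°C)

c ≈ 232 J/(kg·°C)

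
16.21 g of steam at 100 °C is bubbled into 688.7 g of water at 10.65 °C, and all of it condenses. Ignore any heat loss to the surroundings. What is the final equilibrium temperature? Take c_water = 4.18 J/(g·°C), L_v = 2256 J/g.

T_f ≈ 25.1 °C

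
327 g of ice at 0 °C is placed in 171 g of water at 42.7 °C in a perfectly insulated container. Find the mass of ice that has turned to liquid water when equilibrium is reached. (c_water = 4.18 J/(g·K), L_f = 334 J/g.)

Water can give up m c ΔT = 171·4.18·42.7 = 30521 J before reaching 0 °C.
Fully melting the ice requires m_ice L_f = 327·334 = 109218 J.
That's not enough to melt it all — equilibrium is at 0 °C with ice remaining.
m_melted·334 = 30521  ⇒  m_melted ≈ 91.38 g.

m_melted ≈ 91.4 g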